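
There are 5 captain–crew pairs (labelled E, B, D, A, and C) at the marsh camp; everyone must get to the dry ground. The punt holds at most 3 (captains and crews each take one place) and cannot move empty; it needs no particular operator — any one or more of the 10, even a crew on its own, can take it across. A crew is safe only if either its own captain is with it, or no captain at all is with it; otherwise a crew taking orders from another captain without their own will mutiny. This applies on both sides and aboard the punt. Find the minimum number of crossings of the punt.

Counting alone: each trip to the dry ground takes at most 3 across and each return brings at least 1 back, so after t trips out (and t−1 returns) at most 3t − (t−1) of the 10 are across; that first reaches 10 at t = 5, so at least 9 crossings are needed.
The safety rule pushes this higher. Following every safe sequence of crossings, the most of the 10 that can be at the dry ground as the punt arrives there on crossing 9 is 9 — never all 10.
So no plan with fewer than 11 crossings exists, and this one achieves 11:
1. captain E and crew E cross → the dry ground.
2. captain E crosses ← the marsh camp.
3. crew A, crew B, and crew D cross → the dry ground.
4. crew E crosses ← the marsh camp.
5. captain A, captain B, and captain D cross → the dry ground.
6. captain B and crew B cross ← the marsh camp.
7. captain B, captain C, and captain E cross → the dry ground.
8. crew D crosses ← the marsh camp.
9. crew B and crew E cross → the dry ground.
10. crew E crosses ← the marsh camp.
11. crew C, crew D, and crew E cross → the dry ground.

11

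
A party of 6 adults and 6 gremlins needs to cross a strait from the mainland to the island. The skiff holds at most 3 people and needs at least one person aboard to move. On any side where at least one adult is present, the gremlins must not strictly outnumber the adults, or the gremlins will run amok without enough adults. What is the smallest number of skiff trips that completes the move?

impossible

Following every safe sequence of crossings from the start, the most of the 12 that can be at the island as the skiff arrives there on crossings 1, 3, 5 is 3, 5, 6 respectively; the best ever achieved is 6 of 12.
From crossing 7 on, no configuration arises that was not already reachable earlier: only 17 distinct safe configurations (who is on which side, and where the skiff is) can ever be reached, none of them has everyone across, and every continuation just revisits them. They are: 0 adults + 0 gremlins across (skiff back at the start); 0 adults + 1 gremlin across (skiff there); 0 adults + 1 gremlin across (skiff back at the start); 0 adults + 2 gremlins across (skiff there); 0 adults + 2 gremlins across (skiff back at the start); 0 adults + 3 gremlins across (skiff there); 0 adults + 3 gremlins across (skiff back at the start); 0 adults + 4 gremlins across (skiff there); 0 adults + 4 gremlins across (skiff back at the start); 0 adults + 5 gremlins across (skiff there); 0 adults + 5 gremlins across (skiff back at the start); 0 adults + 6 gremlins across (skiff there); 1 adult + 1 gremlin across (skiff there); 1 adult + 1 gremlin across (skiff back at the start); 2 adults + 2 gremlins across (skiff there); 2 adults + 2 gremlins across (skiff back at the start); 3 adults + 3 gremlins across (skiff there). So no valid plan exists.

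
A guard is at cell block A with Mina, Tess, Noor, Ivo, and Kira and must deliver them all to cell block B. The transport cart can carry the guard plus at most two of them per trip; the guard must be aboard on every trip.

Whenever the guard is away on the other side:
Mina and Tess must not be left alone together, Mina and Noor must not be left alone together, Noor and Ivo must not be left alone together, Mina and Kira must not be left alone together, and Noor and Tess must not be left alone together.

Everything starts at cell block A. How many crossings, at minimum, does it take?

Counting alone: the guard can take at most 2 across per trip to cell block B, so moving all 5 needs at least 3 loaded trips out, with a return between consecutive ones — at least 5 crossings.
The safety rule pushes this higher. Following every safe sequence of crossings, the most of the 5 that can be at cell block B as the transport cart arrives there on crossing 5 is 4 — never all 5.
So no plan with fewer than 7 crossings exists, and this one achieves 7:
1. Guard goes to cell block B with Mina and Noor.  [cell block A: Ivo, Kira, Tess | cell block B: Mina, Noor]
2. Guard goes back to cell block A with Mina.  [cell block A: Ivo, Kira, Mina, Tess | cell block B: Noor]
3. Guard goes to cell block B with Ivo and Mina.  [cell block A: Kira, Tess | cell block B: Ivo, Mina, Noor]
4. Guard goes back to cell block A with Noor.  [cell block A: Kira, Noor, Tess | cell block B: Ivo, Mina]
5. Guard goes to cell block B with Kira and Tess.  [cell block A: Noor | cell block B: Ivo, Kira, Mina, Tess]
6. Guard goes back to cell block A with Mina.  [cell block A: Mina, Noor | cell block B: Ivo, Kira, Tess]
7. Guard goes to cell block B with Mina and Noor.  [cell block A: — | cell block B: Ivo, Kira, Mina, Noor, Tess]

7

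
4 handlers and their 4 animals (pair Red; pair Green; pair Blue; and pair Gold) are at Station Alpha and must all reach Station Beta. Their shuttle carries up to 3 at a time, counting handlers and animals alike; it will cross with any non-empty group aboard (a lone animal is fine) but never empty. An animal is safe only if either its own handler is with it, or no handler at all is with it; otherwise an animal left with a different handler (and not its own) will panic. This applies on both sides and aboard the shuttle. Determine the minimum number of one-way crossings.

Counting alone: each trip to Station Beta takes at most 3 across and each return brings at least 1 back, so after t trips out (and t−1 returns) at most 3t − (t−1) of the 8 are across; that first reaches 8 at t = 4, so at least 7 crossings are needed.
The safety rule pushes this higher. Following every safe sequence of crossings, the most of the 8 that can be at Station Beta as the shuttle arrives there on crossing 7 is 7 — never all 8.
So no plan with fewer than 9 crossings exists, and this one achieves 9:
1. animal Red and handler Red cross → Station Beta.
2. handler Red crosses ← Station Alpha.
3. animal Green, handler Green, and handler Red cross → Station Beta.
4. animal Red and handler Red cross ← Station Alpha.
5. handler Blue, handler Gold, and handler Red cross → Station Beta.
6. animal Green crosses ← Station Alpha.
7. animal Green and animal Red cross → Station Beta.
8. animal Red crosses ← Station Alpha.
9. animal Blue, animal Gold, and animal Red cross → Station Beta.

9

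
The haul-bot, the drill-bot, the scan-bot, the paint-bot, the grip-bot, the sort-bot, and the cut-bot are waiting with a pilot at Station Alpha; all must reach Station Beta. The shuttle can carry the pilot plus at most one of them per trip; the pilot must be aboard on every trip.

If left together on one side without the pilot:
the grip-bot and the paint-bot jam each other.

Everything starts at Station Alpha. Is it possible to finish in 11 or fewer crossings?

Counting alone: the pilot can take at most 1 across per trip to Station Beta, so moving all 7 needs at least 7 loaded trips out, with a return between consecutive ones — at least 13 crossings.
Since 11 < 13, 11 crossings cannot be enough. (The shortest complete plan in fact takes 13:)
1. Pilot goes to Station Beta with the paint-bot.  [Station Alpha: the cut-bot, the drill-bot, the grip-bot, the haul-bot, the scan-bot, the sort-bot | Station Beta: the paint-bot]
2. Pilot goes back to Station Alpha alone.  [Station Alpha: the cut-bot, the drill-bot, the grip-bot, the haul-bot, the scan-bot, the sort-bot | Station Beta: the paint-bot]
3. Pilot goes to Station Beta with the haul-bot.  [Station Alpha: the cut-bot, the drill-bot, the grip-bot, the scan-bot, the sort-bot | Station Beta: the haul-bot, the paint-bot]
4. Pilot goes back to Station Alpha alone.  [Station Alpha: the cut-bot, the drill-bot, the grip-bot, the scan-bot, the sort-bot | Station Beta: the haul-bot, the paint-bot]
5. Pilot goes to Station Beta with the drill-bot.  [Station Alpha: the cut-bot, the grip-bot, the scan-bot, the sort-bot | Station Beta: the drill-bot, the haul-bot, the paint-bot]
6. Pilot goes back to Station Alpha alone.  [Station Alpha: the cut-bot, the grip-bot, the scan-bot, the sort-bot | Station Beta: the drill-bot, the haul-bot, the paint-bot]
7. Pilot goes to Station Beta with the scan-bot.  [Station Alpha: the cut-bot, the grip-bot, the sort-bot | Station Beta: the drill-bot, the haul-bot, the paint-bot, the scan-bot]
8. Pilot goes back to Station Alpha alone.  [Station Alpha: the cut-bot, the grip-bot, the sort-bot | Station Beta: the drill-bot, the haul-bot, the paint-bot, the scan-bot]
9. Pilot goes to Station Beta with the sort-bot.  [Station Alpha: the cut-bot, the grip-bot | Station Beta: the drill-bot, the haul-bot, the paint-bot, the scan-bot, the sort-bot]
10. Pilot goes back to Station Alpha alone.  [Station Alpha: the cut-bot, the grip-bot | Station Beta: the drill-bot, the haul-bot, the paint-bot, the scan-bot, the sort-bot]
11. Pilot goes to Station Beta with the cut-bot.  [Station Alpha: the grip-bot | Station Beta: the cut-bot, the drill-bot, the haul-bot, the paint-bot, the scan-bot, the sort-bot]
12. Pilot goes back to Station Alpha alone.  [Station Alpha: the grip-bot | Station Beta: the cut-bot, the drill-bot, the haul-bot, the paint-bot, the scan-bot, the sort-bot]
13. Pilot goes to Station Beta with the grip-bot.  [Station Alpha: — | Station Beta: the cut-bot, the drill-bot, the grip-bot, the haul-bot, the paint-bot, the scan-bot, the sort-bot]

No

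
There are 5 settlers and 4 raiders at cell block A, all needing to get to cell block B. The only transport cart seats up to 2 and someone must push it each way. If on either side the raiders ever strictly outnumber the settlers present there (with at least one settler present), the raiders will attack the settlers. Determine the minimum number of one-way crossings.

15

Counting alone: each trip to cell block B takes at most 2 across and each return brings at least 1 back, so after t trips out (and t−1 returns) at most 2t − (t−1) of the 9 are across; that first reaches 9 at t = 8, so at least 15 crossings are needed.
The plan below uses exactly 15 crossings, so it is optimal:
1. 2 raiders → cell block B.  (cell block A: 5S 2R; cell block B: 0S 2R)
2. 1 raider ← cell block A.  (cell block A: 5S 3R; cell block B: 0S 1R)
3. 2 raiders → cell block B.  (cell block A: 5S 1R; cell block B: 0S 3R)
4. 1 raider ← cell block A.  (cell block A: 5S 2R; cell block B: 0S 2R)
5. 2 settlers → cell block B.  (cell block A: 3S 2R; cell block B: 2S 2R)
6. 1 raider ← cell block A.  (cell block A: 3S 3R; cell block B: 2S 1R)
7. 1 settler and 1 raider → cell block B.  (cell block A: 2S 2R; cell block B: 3S 2R)
8. 1 settler ← cell block A.  (cell block A: 3S 2R; cell block B: 2S 2R)
9. 1 settler and 1 raider → cell block B.  (cell block A: 2S 1R; cell block B: 3S 3R)
10. 1 raider ← cell block A.  (cell block A: 2S 2R; cell block B: 3S 2R)
11. 1 settler and 1 raider → cell block B.  (cell block A: 1S 1R; cell block B: 4S 3R)
12. 1 settler ← cell block A.  (cell block A: 2S 1R; cell block B: 3S 3R)
13. 1 settler and 1 raider → cell block B.  (cell block A: 1S 0R; cell block B: 4S 4R)
14. 1 raider ← cell block A.  (cell block A: 1S 1R; cell block B: 4S 3R)
15. 1 settler and 1 raider → cell block B.  (cell block A: 0S 0R; cell block B: 5S 4R)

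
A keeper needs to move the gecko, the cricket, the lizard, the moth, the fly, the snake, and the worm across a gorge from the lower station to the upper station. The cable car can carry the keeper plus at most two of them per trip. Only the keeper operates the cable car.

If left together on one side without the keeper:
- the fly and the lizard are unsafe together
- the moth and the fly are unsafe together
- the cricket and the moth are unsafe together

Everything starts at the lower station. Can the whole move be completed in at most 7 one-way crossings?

Yes — this plan uses 7 crossings (≤ 7):
1. Keeper goes to the upper station with the cricket and the fly.  [the lower station: the gecko, the lizard, the moth, the snake, the worm | the upper station: the cricket, the fly]
2. Keeper goes back to the lower station alone.  [the lower station: the gecko, the lizard, the moth, the snake, the worm | the upper station: the cricket, the fly]
3. Keeper goes to the upper station with the gecko.  [the lower station: the lizard, the moth, the snake, the worm | the upper station: the cricket, the fly, the gecko]
4. Keeper goes back to the lower station alone.  [the lower station: the lizard, the moth, the snake, the worm | the upper station: the cricket, the fly, the gecko]
5. Keeper goes to the upper station with the snake and the worm.  [the lower station: the lizard, the moth | the upper station: the cricket, the fly, the gecko, the snake, the worm]
6. Keeper goes back to the lower station alone.  [the lower station: the lizard, the moth | the upper station: the cricket, the fly, the gecko, the snake, the worm]
7. Keeper goes to the upper station with the lizard and the moth.  [the lower station: — | the upper station: the cricket, the fly, the gecko, the lizard, the moth, the snake, the worm]

Yes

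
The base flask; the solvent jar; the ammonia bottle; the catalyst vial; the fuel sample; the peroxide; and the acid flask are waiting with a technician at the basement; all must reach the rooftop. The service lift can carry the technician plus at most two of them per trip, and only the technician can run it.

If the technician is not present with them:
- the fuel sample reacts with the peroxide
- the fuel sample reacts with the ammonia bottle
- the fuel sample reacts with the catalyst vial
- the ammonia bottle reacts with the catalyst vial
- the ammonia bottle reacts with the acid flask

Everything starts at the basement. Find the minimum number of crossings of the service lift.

Counting alone: the technician can take at most 2 across per trip to the rooftop, so moving all 7 needs at least 4 loaded trips out, with a return between consecutive ones — at least 7 crossings.
The safety rule pushes this higher. Following every safe sequence of crossings, the most of the 7 that can be at the rooftop as the service lift arrives there on crossings 7, 9 is 5, 6 respectively — never all 7.
So no plan with fewer than 11 crossings exists, and this one achieves 11:
1. Technician goes to the rooftop with the ammonia bottle and the fuel sample.  [the basement: the acid flask, the base flask, the catalyst vial, the peroxide, the solvent jar | the rooftop: the ammonia bottle, the fuel sample]
2. Technician goes back to the basement with the ammonia bottle.  [the basement: the acid flask, the ammonia bottle, the base flask, the catalyst vial, the peroxide, the solvent jar | the rooftop: the fuel sample]
3. Technician goes to the rooftop with the ammonia bottle and the base flask.  [the basement: the acid flask, the catalyst vial, the peroxide, the solvent jar | the rooftop: the ammonia bottle, the base flask, the fuel sample]
4. Technician goes back to the basement with the ammonia bottle.  [the basement: the acid flask, the ammonia bottle, the catalyst vial, the peroxide, the solvent jar | the rooftop: the base flask, the fuel sample]
5. Technician goes to the rooftop with the ammonia bottle and the solvent jar.  [the basement: the acid flask, the catalyst vial, the peroxide | the rooftop: the ammonia bottle, the base flask, the fuel sample, the solvent jar]
6. Technician goes back to the basement with the ammonia bottle.  [the basement: the acid flask, the ammonia bottle, the catalyst vial, the peroxide | the rooftop: the base flask, the fuel sample, the solvent jar]
7. Technician goes to the rooftop with the ammonia bottle and the peroxide.  [the basement: the acid flask, the catalyst vial | the rooftop: the ammonia bottle, the base flask, the fuel sample, the peroxide, the solvent jar]
8. Technician goes back to the basement with the fuel sample.  [the basement: the acid flask, the catalyst vial, the fuel sample | the rooftop: the ammonia bottle, the base flask, the peroxide, the solvent jar]
9. Technician goes to the rooftop with the acid flask and the catalyst vial.  [the basement: the fuel sample | the rooftop: the acid flask, the ammonia bottle, the base flask, the catalyst vial, the peroxide, the solvent jar]
10. Technician goes back to the basement with the ammonia bottle.  [the basement: the ammonia bottle, the fuel sample | the rooftop: the acid flask, the base flask, the catalyst vial, the peroxide, the solvent jar]
11. Technician goes to the rooftop with the ammonia bottle and the fuel sample.  [the basement: — | the rooftop: the acid flask, the ammonia bottle, the base flask, the catalyst vial, the fuel sample, the peroxide, the solvent jar]

11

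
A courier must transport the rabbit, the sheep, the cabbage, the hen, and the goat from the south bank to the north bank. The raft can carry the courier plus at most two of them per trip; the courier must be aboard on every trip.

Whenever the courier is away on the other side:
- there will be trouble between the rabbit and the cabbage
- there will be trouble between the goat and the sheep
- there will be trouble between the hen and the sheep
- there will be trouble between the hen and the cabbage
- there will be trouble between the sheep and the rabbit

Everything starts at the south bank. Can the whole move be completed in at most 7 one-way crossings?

Yes — this plan uses 7 crossings (≤ 7):
1. Courier goes to the north bank with the cabbage and the sheep.
2. Courier goes back to the south bank alone.
3. Courier goes to the north bank with the rabbit.
4. Courier goes back to the south bank with the cabbage and the sheep.
5. Courier goes to the north bank with the goat and the hen.
6. Courier goes back to the south bank alone.
7. Courier goes to the north bank with the cabbage and the sheep.

Yes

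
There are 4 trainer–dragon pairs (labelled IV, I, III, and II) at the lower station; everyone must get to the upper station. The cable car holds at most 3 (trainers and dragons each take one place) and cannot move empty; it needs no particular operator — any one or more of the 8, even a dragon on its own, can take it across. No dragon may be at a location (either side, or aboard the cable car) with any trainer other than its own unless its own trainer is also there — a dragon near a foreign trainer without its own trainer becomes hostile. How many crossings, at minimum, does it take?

9

Counting alone: each trip to the upper station takes at most 3 across and each return brings at least 1 back, so after t trips out (and t−1 returns) at most 3t − (t−1) of the 8 are across; that first reaches 8 at t = 4, so at least 7 crossings are needed.
The safety rule pushes this higher. Following every safe sequence of crossings, the most of the 8 that can be at the upper station as the cable car arrives there on crossing 7 is 7 — never all 8.
So no plan with fewer than 9 crossings exists, and this one achieves 9:
1. dragon IV and trainer IV cross → the upper station.
2. trainer IV crosses ← the lower station.
3. dragon I, trainer I, and trainer IV cross → the upper station.
4. dragon IV and trainer IV cross ← the lower station.
5. trainer II, trainer III, and trainer IV cross → the upper station.
6. dragon I crosses ← the lower station.
7. dragon I and dragon IV cross → the upper station.
8. dragon IV crosses ← the lower station.
9. dragon II, dragon III, and dragon IV cross → the upper station.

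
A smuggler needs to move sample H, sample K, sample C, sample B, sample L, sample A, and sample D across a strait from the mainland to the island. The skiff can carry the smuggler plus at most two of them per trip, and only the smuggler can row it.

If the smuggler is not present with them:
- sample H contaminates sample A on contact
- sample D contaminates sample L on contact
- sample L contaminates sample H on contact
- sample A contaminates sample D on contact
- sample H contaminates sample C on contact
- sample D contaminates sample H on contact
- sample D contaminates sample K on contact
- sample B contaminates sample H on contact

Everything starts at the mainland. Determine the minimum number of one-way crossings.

11

Counting alone: the smuggler can take at most 2 across per trip to the island, so moving all 7 needs at least 4 loaded trips out, with a return between consecutive ones — at least 7 crossings.
The safety rule pushes this higher. Following every safe sequence of crossings, the most of the 7 that can be at the island as the skiff arrives there on crossings 7, 9 is 5, 6 respectively — never all 7.
So no plan with fewer than 11 crossings exists, and this one achieves 11:
1. Smuggler goes to the island with sample D and sample H.  [the mainland: sample A, sample B, sample C, sample K, sample L | the island: sample D, sample H]
2. Smuggler goes back to the mainland with sample H.  [the mainland: sample A, sample B, sample C, sample H, sample K, sample L | the island: sample D]
3. Smuggler goes to the island with sample H and sample K.  [the mainland: sample A, sample B, sample C, sample L | the island: sample D, sample H, sample K]
4. Smuggler goes back to the mainland with sample D.  [the mainland: sample A, sample B, sample C, sample D, sample L | the island: sample H, sample K]
5. Smuggler goes to the island with sample A and sample L.  [the mainland: sample B, sample C, sample D | the island: sample A, sample H, sample K, sample L]
6. Smuggler goes back to the mainland with sample H.  [the mainland: sample B, sample C, sample D, sample H | the island: sample A, sample K, sample L]
7. Smuggler goes to the island with sample C and sample H.  [the mainland: sample B, sample D | the island: sample A, sample C, sample H, sample K, sample L]
8. Smuggler goes back to the mainland with sample H.  [the mainland: sample B, sample D, sample H | the island: sample A, sample C, sample K, sample L]
9. Smuggler goes to the island with sample B and sample H.  [the mainland: sample D | the island: sample A, sample B, sample C, sample H, sample K, sample L]
10. Smuggler goes back to the mainland with sample H.  [the mainland: sample D, sample H | the island: sample A, sample B, sample C, sample K, sample L]
11. Smuggler goes to the island with sample D and sample H.  [the mainland: — | the island: sample A, sample B, sample C, sample D, sample H, sample K, sample L]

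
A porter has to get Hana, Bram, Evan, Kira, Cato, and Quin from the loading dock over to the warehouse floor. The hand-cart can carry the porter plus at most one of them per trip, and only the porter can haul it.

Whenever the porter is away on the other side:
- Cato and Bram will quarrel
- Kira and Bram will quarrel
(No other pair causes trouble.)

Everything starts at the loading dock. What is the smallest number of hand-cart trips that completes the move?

Counting alone: the porter can take at most 1 across per trip to the warehouse floor, so moving all 6 needs at least 6 loaded trips out, with a return between consecutive ones — at least 11 crossings.
The safety rule pushes this higher. Following every safe sequence of crossings, the most of the 6 that can be at the warehouse floor as the hand-cart arrives there on crossing 11 is 5 — never all 6.
So no plan with fewer than 13 crossings exists, and this one achieves 13:
1. Porter goes to the warehouse floor with Bram.
2. Porter goes back to the loading dock alone.
3. Porter goes to the warehouse floor with Hana.
4. Porter goes back to the loading dock alone.
5. Porter goes to the warehouse floor with Evan.
6. Porter goes back to the loading dock alone.
7. Porter goes to the warehouse floor with Kira.
8. Porter goes back to the loading dock with Bram.
9. Porter goes to the warehouse floor with Cato.
10. Porter goes back to the loading dock alone.
11. Porter goes to the warehouse floor with Quin.
12. Porter goes back to the loading dock alone.
13. Porter goes to the warehouse floor with Bram.

13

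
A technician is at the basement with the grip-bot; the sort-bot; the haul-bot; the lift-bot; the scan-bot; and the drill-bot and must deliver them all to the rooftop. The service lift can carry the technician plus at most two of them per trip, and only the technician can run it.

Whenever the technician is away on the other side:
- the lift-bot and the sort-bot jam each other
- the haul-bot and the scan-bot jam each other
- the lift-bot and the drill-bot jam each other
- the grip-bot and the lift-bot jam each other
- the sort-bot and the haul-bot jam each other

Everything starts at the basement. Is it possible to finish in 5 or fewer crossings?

No

Counting alone: the technician can take at most 2 across per trip to the rooftop, so moving all 6 needs at least 3 loaded trips out, with a return between consecutive ones — at least 5 crossings.
The safety rule pushes this higher. Following every safe sequence of crossings, the most of the 6 that can be at the rooftop as the service lift arrives there on crossing 5 is 5 — never all 6.
So the move cannot be finished within 5 crossings. (The shortest complete plan takes 7:)
1. Technician goes to the rooftop with the haul-bot and the lift-bot.  [the basement: the drill-bot, the grip-bot, the scan-bot, the sort-bot | the rooftop: the haul-bot, the lift-bot]
2. Technician goes back to the basement alone.  [the basement: the drill-bot, the grip-bot, the scan-bot, the sort-bot | the rooftop: the haul-bot, the lift-bot]
3. Technician goes to the rooftop with the grip-bot and the sort-bot.  [the basement: the drill-bot, the scan-bot | the rooftop: the grip-bot, the haul-bot, the lift-bot, the sort-bot]
4. Technician goes back to the basement with the haul-bot and the lift-bot.  [the basement: the drill-bot, the haul-bot, the lift-bot, the scan-bot | the rooftop: the grip-bot, the sort-bot]
5. Technician goes to the rooftop with the drill-bot and the scan-bot.  [the basement: the haul-bot, the lift-bot | the rooftop: the drill-bot, the grip-bot, the scan-bot, the sort-bot]
6. Technician goes back to the basement alone.  [the basement: the haul-bot, the lift-bot | the rooftop: the drill-bot, the grip-bot, the scan-bot, the sort-bot]
7. Technician goes to the rooftop with the haul-bot and the lift-bot.  [the basement: — | the rooftop: the drill-bot, the grip-bot, the haul-bot, the lift-bot, the scan-bot, the sort-bot]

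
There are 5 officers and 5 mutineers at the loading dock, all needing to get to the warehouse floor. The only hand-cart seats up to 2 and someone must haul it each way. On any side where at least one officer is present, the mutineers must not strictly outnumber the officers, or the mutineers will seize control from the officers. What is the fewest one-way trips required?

impossible

Following every safe sequence of crossings from the start, the most of the 10 that can be at the warehouse floor as the hand-cart arrives there on crossings 1, 3, 5, 7 is 2, 3, 4, 5 respectively; the best ever achieved is 5 of 10.
From crossing 9 on, no configuration arises that was not already reachable earlier: only 13 distinct safe configurations (who is on which side, and where the hand-cart is) can ever be reached, none of them has everyone across, and every continuation just revisits them. They are: 0 officers + 0 mutineers across (hand-cart back at the start); 0 officers + 1 mutineer across (hand-cart there); 0 officers + 1 mutineer across (hand-cart back at the start); 0 officers + 2 mutineers across (hand-cart there); 0 officers + 2 mutineers across (hand-cart back at the start); 0 officers + 3 mutineers across (hand-cart there); 0 officers + 3 mutineers across (hand-cart back at the start); 0 officers + 4 mutineers across (hand-cart there); 0 officers + 4 mutineers across (hand-cart back at the start); 0 officers + 5 mutineers across (hand-cart there); 1 officer + 1 mutineer across (hand-cart there); 1 officer + 1 mutineer across (hand-cart back at the start); 2 officers + 2 mutineers across (hand-cart there). So no valid plan exists.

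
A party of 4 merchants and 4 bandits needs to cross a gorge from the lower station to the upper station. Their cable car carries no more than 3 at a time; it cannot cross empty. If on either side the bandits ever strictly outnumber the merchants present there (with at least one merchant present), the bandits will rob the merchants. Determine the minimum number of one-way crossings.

9

Counting alone: each trip to the upper station takes at most 3 across and each return brings at least 1 back, so after t trips out (and t−1 returns) at most 3t − (t−1) of the 8 are across; that first reaches 8 at t = 4, so at least 7 crossings are needed.
The safety rule pushes this higher. Following every safe sequence of crossings, the most of the 8 that can be at the upper station as the cable car arrives there on crossing 7 is 7 — never all 8.
So no plan with fewer than 9 crossings exists, and this one achieves 9:
1. 2 bandits → the upper station.  (the lower station: 4M 2B; the upper station: 0M 2B)
2. 1 bandit ← the lower station.  (the lower station: 4M 3B; the upper station: 0M 1B)
3. 3 bandits → the upper station.  (the lower station: 4M 0B; the upper station: 0M 4B)
4. 1 bandit ← the lower station.  (the lower station: 4M 1B; the upper station: 0M 3B)
5. 3 merchants → the upper station.  (the lower station: 1M 1B; the upper station: 3M 3B)
6. 1 merchant and 1 bandit ← the lower station.  (the lower station: 2M 2B; the upper station: 2M 2B)
7. 2 merchants → the upper station.  (the lower station: 0M 2B; the upper station: 4M 2B)
8. 1 bandit ← the lower station.  (the lower station: 0M 3B; the upper station: 4M 1B)
9. 3 bandits → the upper station.  (the lower station: 0M 0B; the upper station: 4M 4B)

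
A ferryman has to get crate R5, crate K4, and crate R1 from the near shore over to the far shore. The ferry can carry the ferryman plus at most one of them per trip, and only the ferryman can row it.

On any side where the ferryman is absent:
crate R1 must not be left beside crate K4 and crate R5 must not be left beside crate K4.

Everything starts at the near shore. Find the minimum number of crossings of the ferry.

Counting alone: the ferryman can take at most 1 across per trip to the far shore, so moving all 3 needs at least 3 loaded trips out, with a return between consecutive ones — at least 5 crossings.
The safety rule pushes this higher. Following every safe sequence of crossings, the most of the 3 that can be at the far shore as the ferry arrives there on crossing 5 is 2 — never all 3.
So no plan with fewer than 7 crossings exists, and this one achieves 7:
1. Ferryman goes to the far shore with crate K4.
2. Ferryman goes back to the near shore alone.
3. Ferryman goes to the far shore with crate R5.
4. Ferryman goes back to the near shore with crate K4.
5. Ferryman goes to the far shore with crate R1.
6. Ferryman goes back to the near shore alone.
7. Ferryman goes to the far shore with crate K4.

7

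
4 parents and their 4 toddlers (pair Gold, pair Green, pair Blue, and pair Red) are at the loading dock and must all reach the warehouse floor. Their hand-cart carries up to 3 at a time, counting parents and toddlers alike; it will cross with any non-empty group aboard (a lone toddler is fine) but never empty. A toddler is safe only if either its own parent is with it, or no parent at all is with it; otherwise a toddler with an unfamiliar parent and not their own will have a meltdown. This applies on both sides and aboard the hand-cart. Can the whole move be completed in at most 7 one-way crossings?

Counting alone: each trip to the warehouse floor takes at most 3 across and each return brings at least 1 back, so after t trips out (and t−1 returns) at most 3t − (t−1) of the 8 are across; that first reaches 8 at t = 4, so at least 7 crossings are needed.
The safety rule pushes this higher. Following every safe sequence of crossings, the most of the 8 that can be at the warehouse floor as the hand-cart arrives there on crossing 7 is 7 — never all 8.
So the move cannot be finished within 7 crossings. (The shortest complete plan takes 9:)
1. parent Gold and toddler Gold cross → the warehouse floor.
2. parent Gold crosses ← the loading dock.
3. parent Gold, parent Green, and toddler Green cross → the warehouse floor.
4. parent Gold and toddler Gold cross ← the loading dock.
5. parent Blue, parent Gold, and parent Red cross → the warehouse floor.
6. toddler Green crosses ← the loading dock.
7. toddler Gold and toddler Green cross → the warehouse floor.
8. toddler Gold crosses ← the loading dock.
9. toddler Blue, toddler Gold, and toddler Red cross → the warehouse floor.

No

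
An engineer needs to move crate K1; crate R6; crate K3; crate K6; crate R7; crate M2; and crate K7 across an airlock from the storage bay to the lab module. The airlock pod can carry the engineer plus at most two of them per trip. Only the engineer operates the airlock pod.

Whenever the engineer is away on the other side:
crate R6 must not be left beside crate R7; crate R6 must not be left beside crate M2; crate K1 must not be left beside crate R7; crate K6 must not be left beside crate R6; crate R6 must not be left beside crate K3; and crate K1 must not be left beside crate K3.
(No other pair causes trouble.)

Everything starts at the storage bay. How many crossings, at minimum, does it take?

Counting alone: the engineer can take at most 2 across per trip to the lab module, so moving all 7 needs at least 4 loaded trips out, with a return between consecutive ones — at least 7 crossings.
The safety rule pushes this higher. Following every safe sequence of crossings, the most of the 7 that can be at the lab module as the airlock pod arrives there on crossing 7 is 6 — never all 7.
So no plan with fewer than 9 crossings exists, and this one achieves 9:
1. Engineer goes to the lab module with crate K1 and crate R6.
2. Engineer goes back to the storage bay alone.
3. Engineer goes to the lab module with crate K7.
4. Engineer goes back to the storage bay alone.
5. Engineer goes to the lab module with crate K3 and crate K6.
6. Engineer goes back to the storage bay with crate K1 and crate R6.
7. Engineer goes to the lab module with crate M2 and crate R7.
8. Engineer goes back to the storage bay alone.
9. Engineer goes to the lab module with crate K1 and crate R6.

9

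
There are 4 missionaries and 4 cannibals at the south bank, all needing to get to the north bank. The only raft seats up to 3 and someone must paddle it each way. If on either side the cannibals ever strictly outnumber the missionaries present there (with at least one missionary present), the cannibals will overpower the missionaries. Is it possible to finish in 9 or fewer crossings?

Yes — this plan uses 9 crossings (≤ 9):
1. 2 cannibals → the north bank.  (the south bank: 4M 2C; the north bank: 0M 2C)
2. 1 cannibal ← the south bank.  (the south bank: 4M 3C; the north bank: 0M 1C)
3. 3 cannibals → the north bank.  (the south bank: 4M 0C; the north bank: 0M 4C)
4. 1 cannibal ← the south bank.  (the south bank: 4M 1C; the north bank: 0M 3C)
5. 3 missionaries → the north bank.  (the south bank: 1M 1C; the north bank: 3M 3C)
6. 1 missionary and 1 cannibal ← the south bank.  (the south bank: 2M 2C; the north bank: 2M 2C)
7. 2 missionaries → the north bank.  (the south bank: 0M 2C; the north bank: 4M 2C)
8. 1 cannibal ← the south bank.  (the south bank: 0M 3C; the north bank: 4M 1C)
9. 3 cannibals → the north bank.  (the south bank: 0M 0C; the north bank: 4M 4C)

Yes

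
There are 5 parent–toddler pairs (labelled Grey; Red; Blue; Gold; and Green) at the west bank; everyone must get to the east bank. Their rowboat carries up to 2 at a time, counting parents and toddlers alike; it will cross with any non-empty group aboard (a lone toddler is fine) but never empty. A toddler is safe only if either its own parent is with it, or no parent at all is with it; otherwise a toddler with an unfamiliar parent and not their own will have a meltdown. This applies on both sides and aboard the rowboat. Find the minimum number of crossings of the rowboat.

impossible

Following every safe sequence of crossings from the start, the most of the 10 that can be at the east bank as the rowboat arrives there on crossings 1, 3, 5, 7 is 2, 3, 4, 5 respectively; the best ever achieved is 5 of 10.
From crossing 9 on, no configuration arises that was not already reachable earlier: only 82 distinct safe configurations (who is on which side, and where the rowboat is) can ever be reached, none of them has everyone across, and every continuation just revisits them. So no valid plan exists.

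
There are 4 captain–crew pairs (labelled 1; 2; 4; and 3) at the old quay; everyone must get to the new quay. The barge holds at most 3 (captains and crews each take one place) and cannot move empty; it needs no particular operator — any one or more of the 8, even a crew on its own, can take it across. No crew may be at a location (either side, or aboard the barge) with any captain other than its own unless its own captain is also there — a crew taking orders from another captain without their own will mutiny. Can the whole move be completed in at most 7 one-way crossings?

No

Counting alone: each trip to the new quay takes at most 3 across and each return brings at least 1 back, so after t trips out (and t−1 returns) at most 3t − (t−1) of the 8 are across; that first reaches 8 at t = 4, so at least 7 crossings are needed.
The safety rule pushes this higher. Following every safe sequence of crossings, the most of the 8 that can be at the new quay as the barge arrives there on crossing 7 is 7 — never all 8.
So the move cannot be finished within 7 crossings. (The shortest complete plan takes 9:)
1. captain 1 and crew 1 cross → the new quay.
2. captain 1 crosses ← the old quay.
3. captain 1, captain 2, and crew 2 cross → the new quay.
4. captain 1 and crew 1 cross ← the old quay.
5. captain 1, captain 3, and captain 4 cross → the new quay.
6. crew 2 crosses ← the old quay.
7. crew 1 and crew 2 cross → the new quay.
8. crew 1 crosses ← the old quay.
9. crew 1, crew 3, and crew 4 cross → the new quay.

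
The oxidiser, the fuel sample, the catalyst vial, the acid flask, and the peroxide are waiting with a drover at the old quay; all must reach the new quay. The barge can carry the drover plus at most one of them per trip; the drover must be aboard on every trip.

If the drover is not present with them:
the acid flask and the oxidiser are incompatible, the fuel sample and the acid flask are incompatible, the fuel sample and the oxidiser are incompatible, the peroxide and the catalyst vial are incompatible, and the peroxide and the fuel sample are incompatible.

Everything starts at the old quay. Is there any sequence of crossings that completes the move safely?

Whatever the first load, the items left behind include a forbidden pair without the drover. No opening move is safe, so no plan exists.

No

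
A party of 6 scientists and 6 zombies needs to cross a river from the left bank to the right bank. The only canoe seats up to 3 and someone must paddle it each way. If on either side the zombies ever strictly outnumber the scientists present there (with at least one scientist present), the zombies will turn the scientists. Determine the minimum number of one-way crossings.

Following every safe sequence of crossings from the start, the most of the 12 that can be at the right bank as the canoe arrives there on crossings 1, 3, 5 is 3, 5, 6 respectively; the best ever achieved is 6 of 12.
From crossing 7 on, no configuration arises that was not already reachable earlier: only 17 distinct safe configurations (who is on which side, and where the canoe is) can ever be reached, none of them has everyone across, and every continuation just revisits them. They are: 0 scientists + 0 zombies across (canoe back at the start); 0 scientists + 1 zombie across (canoe there); 0 scientists + 1 zombie across (canoe back at the start); 0 scientists + 2 zombies across (canoe there); 0 scientists + 2 zombies across (canoe back at the start); 0 scientists + 3 zombies across (canoe there); 0 scientists + 3 zombies across (canoe back at the start); 0 scientists + 4 zombies across (canoe there); 0 scientists + 4 zombies across (canoe back at the start); 0 scientists + 5 zombies across (canoe there); 0 scientists + 5 zombies across (canoe back at the start); 0 scientists + 6 zombies across (canoe there); 1 scientist + 1 zombie across (canoe there); 1 scientist + 1 zombie across (canoe back at the start); 2 scientists + 2 zombies across (canoe there); 2 scientists + 2 zombies across (canoe back at the start); 3 scientists + 3 zombies across (canoe there). So no valid plan exists.

impossible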